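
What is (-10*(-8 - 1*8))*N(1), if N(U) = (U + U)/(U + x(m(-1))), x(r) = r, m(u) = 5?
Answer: 160/3 ≈ 53.333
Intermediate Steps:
N(U) = 2*U/(5 + U) (N(U) = (U + U)/(U + 5) = (2*U)/(5 + U) = 2*U/(5 + U))
(-10*(-8 - 1*8))*N(1) = (-10*(-8 - 1*8))*(2*1/(5 + 1)) = (-10*(-8 - 8))*(2*1/6) = (-10*(-16))*(2*1*(⅙)) = 160*(⅓) = 160/3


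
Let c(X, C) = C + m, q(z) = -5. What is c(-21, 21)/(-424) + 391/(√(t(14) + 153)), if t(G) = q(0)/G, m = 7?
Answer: -7/106 + 391*√29918/2137 ≈ 31.581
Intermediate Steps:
c(X, C) = 7 + C (c(X, C) = C + 7 = 7 + C)
t(G) = -5/G
c(-21, 21)/(-424) + 391/(√(t(14) + 153)) = (7 + 21)/(-424) + 391/(√(-5/14 + 153)) = 28*(-1/424) + 391/(√(-5*1/14 + 153)) = -7/106 + 391/(√(-5/14 + 153)) = -7/106 + 391/(√(2137/14)) = -7/106 + 391/((√29918/14)) = -7/106 + 391*(√29918/2137) = -7/106 + 391*√29918/2137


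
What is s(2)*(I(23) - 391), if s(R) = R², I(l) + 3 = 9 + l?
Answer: -1448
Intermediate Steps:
I(l) = 6 + l (I(l) = -3 + (9 + l) = 6 + l)
s(2)*(I(23) - 391) = 2²*((6 + 23) - 391) = 4*(29 - 391) = 4*(-362) = -1448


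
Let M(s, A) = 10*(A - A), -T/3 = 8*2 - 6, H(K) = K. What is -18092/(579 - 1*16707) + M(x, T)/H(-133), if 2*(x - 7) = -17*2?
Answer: 4523/4032 ≈ 1.1218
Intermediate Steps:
T = -30 (T = -3*(8*2 - 6) = -3*(16 - 6) = -3*10 = -30)
x = -10 (x = 7 + (-17*2)/2 = 7 + (1/2)*(-34) = 7 - 17 = -10)
M(s, A) = 0 (M(s, A) = 10*0 = 0)
-18092/(579 - 1*16707) + M(x, T)/H(-133) = -18092/(579 - 1*16707) + 0/(-133) = -18092/(579 - 16707) + 0*(-1/133) = -18092/(-16128) + 0 = -18092*(-1/16128) + 0 = 4523/4032 + 0 = 4523/4032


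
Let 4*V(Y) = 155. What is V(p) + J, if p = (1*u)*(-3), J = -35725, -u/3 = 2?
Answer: -142745/4 ≈ -35686.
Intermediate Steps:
u = -6 (u = -3*2 = -6)
p = 18 (p = (1*(-6))*(-3) = -6*(-3) = 18)
V(Y) = 155/4 (V(Y) = (1/4)*155 = 155/4)
V(p) + J = 155/4 - 35725 = -142745/4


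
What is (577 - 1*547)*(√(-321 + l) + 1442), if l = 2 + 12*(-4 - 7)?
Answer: 43260 + 30*I*√451 ≈ 43260.0 + 637.1*I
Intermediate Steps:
l = -130 (l = 2 + 12*(-11) = 2 - 132 = -130)
(577 - 1*547)*(√(-321 + l) + 1442) = (577 - 1*547)*(√(-321 - 130) + 1442) = (577 - 547)*(√(-451) + 1442) = 30*(I*√451 + 1442) = 30*(1442 + I*√451) = 43260 + 30*I*√451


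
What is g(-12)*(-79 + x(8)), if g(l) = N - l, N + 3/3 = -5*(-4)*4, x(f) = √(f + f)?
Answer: -6825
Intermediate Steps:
x(f) = √2*√f (x(f) = √(2*f) = √2*√f)
N = 79 (N = -1 - 5*(-4)*4 = -1 + 20*4 = -1 + 80 = 79)
g(l) = 79 - l
g(-12)*(-79 + x(8)) = (79 - 1*(-12))*(-79 + √2*√8) = (79 + 12)*(-79 + √2*(2*√2)) = 91*(-79 + 4) = 91*(-75) = -6825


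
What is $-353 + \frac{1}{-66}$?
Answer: $- \frac{23299}{66} \approx -353.02$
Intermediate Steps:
$-353 + \frac{1}{-66} = -353 - \frac{1}{66} = - \frac{23299}{66}$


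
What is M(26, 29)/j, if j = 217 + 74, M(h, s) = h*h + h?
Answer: 234/97 ≈ 2.4124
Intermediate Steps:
M(h, s) = h + h² (M(h, s) = h² + h = h + h²)
j = 291
M(26, 29)/j = (26*(1 + 26))/291 = (26*27)*(1/291) = 702*(1/291) = 234/97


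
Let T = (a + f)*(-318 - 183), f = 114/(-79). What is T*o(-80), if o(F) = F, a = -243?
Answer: -773984880/79 ≈ -9.7973e+6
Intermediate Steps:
f = -114/79 (f = 114*(-1/79) = -114/79 ≈ -1.4430)
T = 9674811/79 (T = (-243 - 114/79)*(-318 - 183) = -19311/79*(-501) = 9674811/79 ≈ 1.2247e+5)
T*o(-80) = (9674811/79)*(-80) = -773984880/79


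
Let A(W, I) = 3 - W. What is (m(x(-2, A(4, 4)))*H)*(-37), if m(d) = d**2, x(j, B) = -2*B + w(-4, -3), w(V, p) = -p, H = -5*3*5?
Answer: 69375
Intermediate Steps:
H = -75 (H = -15*5 = -75)
x(j, B) = 3 - 2*B (x(j, B) = -2*B - 1*(-3) = -2*B + 3 = 3 - 2*B)
(m(x(-2, A(4, 4)))*H)*(-37) = ((3 - 2*(3 - 1*4))**2*(-75))*(-37) = ((3 - 2*(3 - 4))**2*(-75))*(-37) = ((3 - 2*(-1))**2*(-75))*(-37) = ((3 + 2)**2*(-75))*(-37) = (5**2*(-75))*(-37) = (25*(-75))*(-37) = -1875*(-37) = 69375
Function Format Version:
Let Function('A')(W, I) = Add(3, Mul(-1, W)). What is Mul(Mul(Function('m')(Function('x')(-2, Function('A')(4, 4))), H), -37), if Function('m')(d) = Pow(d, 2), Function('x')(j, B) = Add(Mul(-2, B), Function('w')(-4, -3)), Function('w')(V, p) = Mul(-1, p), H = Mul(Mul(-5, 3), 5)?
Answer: 69375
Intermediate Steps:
H = -75 (H = Mul(-15, 5) = -75)
Function('x')(j, B) = Add(3, Mul(-2, B)) (Function('x')(j, B) = Add(Mul(-2, B), Mul(-1, -3)) = Add(Mul(-2, B), 3) = Add(3, Mul(-2, B)))
Mul(Mul(Function('m')(Function('x')(-2, Function('A')(4, 4))), H), -37) = Mul(Mul(Pow(Add(3, Mul(-2, Add(3, Mul(-1, 4)))), 2), -75), -37) = Mul(Mul(Pow(Add(3, Mul(-2, Add(3, -4))), 2), -75), -37) = Mul(Mul(Pow(Add(3, Mul(-2, -1)), 2), -75), -37) = Mul(Mul(Pow(Add(3, 2), 2), -75), -37) = Mul(Mul(Pow(5, 2), -75), -37) = Mul(Mul(25, -75), -37) = Mul(-1875, -37) = 69375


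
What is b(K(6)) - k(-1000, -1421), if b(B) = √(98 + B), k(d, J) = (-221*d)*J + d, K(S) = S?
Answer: 314042000 + 2*√26 ≈ 3.1404e+8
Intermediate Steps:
k(d, J) = d - 221*J*d (k(d, J) = -221*J*d + d = d - 221*J*d)
b(K(6)) - k(-1000, -1421) = √(98 + 6) - (-1000)*(1 - 221*(-1421)) = √104 - (-1000)*(1 + 314041) = 2*√26 - (-1000)*314042 = 2*√26 - 1*(-314042000) = 2*√26 + 314042000 = 314042000 + 2*√26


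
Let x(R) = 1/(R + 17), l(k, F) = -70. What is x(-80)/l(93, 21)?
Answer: 1/4410 ≈ 0.00022676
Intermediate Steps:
x(R) = 1/(17 + R)
x(-80)/l(93, 21) = 1/((17 - 80)*(-70)) = -1/70/(-63) = -1/63*(-1/70) = 1/4410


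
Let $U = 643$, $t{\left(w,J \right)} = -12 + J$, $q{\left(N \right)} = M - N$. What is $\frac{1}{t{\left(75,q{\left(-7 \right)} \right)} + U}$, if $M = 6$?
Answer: $\frac{1}{644} \approx 0.0015528$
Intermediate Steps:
$q{\left(N \right)} = 6 - N$
$\frac{1}{t{\left(75,q{\left(-7 \right)} \right)} + U} = \frac{1}{\left(-12 + \left(6 - -7\right)\right) + 643} = \frac{1}{\left(-12 + \left(6 + 7\right)\right) + 643} = \frac{1}{\left(-12 + 13\right) + 643} = \frac{1}{1 + 643} = \frac{1}{644}$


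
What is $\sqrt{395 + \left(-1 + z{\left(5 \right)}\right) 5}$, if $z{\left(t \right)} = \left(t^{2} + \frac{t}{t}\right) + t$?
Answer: $\sqrt{545} \approx 23.345$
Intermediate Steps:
$z{\left(t \right)} = 1 + t + t^{2}$ ($z{\left(t \right)} = \left(t^{2} + 1\right) + t = \left(1 + t^{2}\right) + t = 1 + t + t^{2}$)
$\sqrt{395 + \left(-1 + z{\left(5 \right)}\right) 5} = \sqrt{395 + \left(-1 + \left(1 + 5 + 5^{2}\right)\right) 5} = \sqrt{395 + \left(-1 + \left(1 + 5 + 25\right)\right) 5} = \sqrt{395 + \left(-1 + 31\right) 5} = \sqrt{395 + 30 \cdot 5} = \sqrt{395 + 150} = \sqrt{545}$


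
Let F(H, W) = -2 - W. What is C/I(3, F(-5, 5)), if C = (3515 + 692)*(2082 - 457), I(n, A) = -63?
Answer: -976625/9 ≈ -1.0851e+5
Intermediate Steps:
C = 6836375 (C = 4207*1625 = 6836375)
C/I(3, F(-5, 5)) = 6836375/(-63) = 6836375*(-1/63) = -976625/9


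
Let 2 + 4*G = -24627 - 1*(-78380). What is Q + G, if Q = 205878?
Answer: 877263/4 ≈ 2.1932e+5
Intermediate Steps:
G = 53751/4 (G = -½ + (-24627 - 1*(-78380))/4 = -½ + (-24627 + 78380)/4 = -½ + (¼)*53753 = -½ + 53753/4 = 53751/4 ≈ 13438.)
Q + G = 205878 + 53751/4 = 877263/4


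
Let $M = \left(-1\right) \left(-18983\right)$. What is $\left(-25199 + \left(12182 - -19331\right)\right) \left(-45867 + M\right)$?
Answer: $-169745576$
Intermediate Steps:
$M = 18983$
$\left(-25199 + \left(12182 - -19331\right)\right) \left(-45867 + M\right) = \left(-25199 + \left(12182 - -19331\right)\right) \left(-45867 + 18983\right) = \left(-25199 + \left(12182 + 19331\right)\right) \left(-26884\right) = \left(-25199 + 31513\right) \left(-26884\right) = 6314 \left(-26884\right) = -169745576$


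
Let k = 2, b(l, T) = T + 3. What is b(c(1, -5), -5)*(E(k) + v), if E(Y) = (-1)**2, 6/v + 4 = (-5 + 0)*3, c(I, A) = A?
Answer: -26/19 ≈ -1.3684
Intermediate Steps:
b(l, T) = 3 + T
v = -6/19 (v = 6/(-4 + (-5 + 0)*3) = 6/(-4 - 5*3) = 6/(-4 - 15) = 6/(-19) = 6*(-1/19) = -6/19 ≈ -0.31579)
E(Y) = 1
b(c(1, -5), -5)*(E(k) + v) = (3 - 5)*(1 - 6/19) = -2*13/19 = -26/19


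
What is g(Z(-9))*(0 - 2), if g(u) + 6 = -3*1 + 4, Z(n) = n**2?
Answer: 10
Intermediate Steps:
g(u) = -5 (g(u) = -6 + (-3*1 + 4) = -6 + (-3 + 4) = -6 + 1 = -5)
g(Z(-9))*(0 - 2) = -5*(0 - 2) = -5*(-2) = 10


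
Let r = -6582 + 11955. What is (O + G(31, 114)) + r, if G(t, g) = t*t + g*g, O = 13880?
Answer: 33210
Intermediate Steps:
G(t, g) = g**2 + t**2 (G(t, g) = t**2 + g**2 = g**2 + t**2)
r = 5373
(O + G(31, 114)) + r = (13880 + (114**2 + 31**2)) + 5373 = (13880 + (12996 + 961)) + 5373 = (13880 + 13957) + 5373 = 27837 + 5373 = 33210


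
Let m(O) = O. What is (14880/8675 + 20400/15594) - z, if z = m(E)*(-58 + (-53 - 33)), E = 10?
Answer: 6506975224/4509265 ≈ 1443.0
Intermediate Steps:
z = -1440 (z = 10*(-58 + (-53 - 33)) = 10*(-58 - 86) = 10*(-144) = -1440)
(14880/8675 + 20400/15594) - z = (14880/8675 + 20400/15594) - 1*(-1440) = (14880*(1/8675) + 20400*(1/15594)) + 1440 = (2976/1735 + 3400/2599) + 1440 = 13633624/4509265 + 1440 = 6506975224/4509265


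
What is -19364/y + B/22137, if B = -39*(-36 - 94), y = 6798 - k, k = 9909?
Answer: 148144546/22956069 ≈ 6.4534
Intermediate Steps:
y = -3111 (y = 6798 - 1*9909 = 6798 - 9909 = -3111)
B = 5070 (B = -39*(-130) = 5070)
-19364/y + B/22137 = -19364/(-3111) + 5070/22137 = -19364*(-1/3111) + 5070*(1/22137) = 19364/3111 + 1690/7379 = 148144546/22956069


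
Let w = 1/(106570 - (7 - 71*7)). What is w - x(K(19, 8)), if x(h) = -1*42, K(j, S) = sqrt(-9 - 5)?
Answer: 4496521/107060 ≈ 42.000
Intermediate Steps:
K(j, S) = I*sqrt(14) (K(j, S) = sqrt(-14) = I*sqrt(14))
x(h) = -42
w = 1/107060 (w = 1/(106570 - (7 - 497)) = 1/(106570 - 1*(-490)) = 1/(106570 + 490) = 1/107060 ≈ 9.3406e-6)
w - x(K(19, 8)) = 1/107060 - 1*(-42) = 1/107060 + 42 = 4496521/107060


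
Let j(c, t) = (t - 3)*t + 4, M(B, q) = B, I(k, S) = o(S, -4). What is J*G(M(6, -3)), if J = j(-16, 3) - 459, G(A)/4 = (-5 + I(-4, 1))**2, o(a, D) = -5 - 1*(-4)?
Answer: -65520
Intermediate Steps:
o(a, D) = -1 (o(a, D) = -5 + 4 = -1)
I(k, S) = -1
j(c, t) = 4 + t*(-3 + t) (j(c, t) = (-3 + t)*t + 4 = t*(-3 + t) + 4 = 4 + t*(-3 + t))
G(A) = 144 (G(A) = 4*(-5 - 1)**2 = 4*(-6)**2 = 4*36 = 144)
J = -455 (J = (4 + 3**2 - 3*3) - 459 = (4 + 9 - 9) - 459 = 4 - 459 = -455)
J*G(M(6, -3)) = -455*144 = -65520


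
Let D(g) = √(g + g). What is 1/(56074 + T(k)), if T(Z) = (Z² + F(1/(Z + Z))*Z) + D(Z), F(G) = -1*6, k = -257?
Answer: 123665/15293032739 - I*√514/15293032739 ≈ 8.0864e-6 - 1.4825e-9*I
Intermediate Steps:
F(G) = -6
D(g) = √2*√g (D(g) = √(2*g) = √2*√g)
T(Z) = Z² - 6*Z + √2*√Z (T(Z) = (Z² - 6*Z) + √2*√Z = Z² - 6*Z + √2*√Z)
1/(56074 + T(k)) = 1/(56074 + ((-257)² - 6*(-257) + √2*√(-257))) = 1/(56074 + (66049 + 1542 + √2*(I*√257))) = 1/(56074 + (66049 + 1542 + I*√514)) = 1/(56074 + (67591 + I*√514)) = 1/(123665 + I*√514)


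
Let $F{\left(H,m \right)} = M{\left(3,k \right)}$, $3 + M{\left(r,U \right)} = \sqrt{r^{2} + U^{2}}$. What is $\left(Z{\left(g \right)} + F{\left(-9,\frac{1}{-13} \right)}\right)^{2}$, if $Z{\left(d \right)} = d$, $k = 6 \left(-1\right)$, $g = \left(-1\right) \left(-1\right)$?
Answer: $49 - 12 \sqrt{5} \approx 22.167$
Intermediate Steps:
$g = 1$
$k = -6$
$M{\left(r,U \right)} = -3 + \sqrt{U^{2} + r^{2}}$ ($M{\left(r,U \right)} = -3 + \sqrt{r^{2} + U^{2}} = -3 + \sqrt{U^{2} + r^{2}}$)
$F{\left(H,m \right)} = -3 + 3 \sqrt{5}$ ($F{\left(H,m \right)} = -3 + \sqrt{\left(-6\right)^{2} + 3^{2}} = -3 + \sqrt{36 + 9} = -3 + \sqrt{45} = -3 + 3 \sqrt{5}$)
$\left(Z{\left(g \right)} + F{\left(-9,\frac{1}{-13} \right)}\right)^{2} = \left(1 - \left(3 - 3 \sqrt{5}\right)\right)^{2} = \left(-2 + 3 \sqrt{5}\right)^{2}$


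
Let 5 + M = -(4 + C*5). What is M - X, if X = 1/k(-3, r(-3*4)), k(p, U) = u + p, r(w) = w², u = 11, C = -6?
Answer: 167/8 ≈ 20.875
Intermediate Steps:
k(p, U) = 11 + p
M = 21 (M = -5 - (4 - 6*5) = -5 - (4 - 30) = -5 - 1*(-26) = -5 + 26 = 21)
X = ⅛ (X = 1/(11 - 3) = 1/8 = ⅛ ≈ 0.12500)
M - X = 21 - 1*⅛ = 21 - ⅛ = 167/8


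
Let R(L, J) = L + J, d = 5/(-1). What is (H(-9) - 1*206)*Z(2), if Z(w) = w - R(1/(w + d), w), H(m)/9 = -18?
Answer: -368/3 ≈ -122.67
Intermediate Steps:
d = -5 (d = 5*(-1) = -5)
H(m) = -162 (H(m) = 9*(-18) = -162)
R(L, J) = J + L
Z(w) = -1/(-5 + w) (Z(w) = w - (w + 1/(w - 5)) = w - (w + 1/(-5 + w)) = w + (-w - 1/(-5 + w)) = -1/(-5 + w))
(H(-9) - 1*206)*Z(2) = (-162 - 1*206)*(-1/(-5 + 2)) = (-162 - 206)*(-1/(-3)) = -(-368)*(-1)/3 = -368*1/3 = -368/3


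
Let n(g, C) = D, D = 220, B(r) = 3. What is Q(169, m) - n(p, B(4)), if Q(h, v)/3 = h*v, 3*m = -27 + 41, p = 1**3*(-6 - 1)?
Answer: 2146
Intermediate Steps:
p = -7 (p = 1*(-7) = -7)
n(g, C) = 220
m = 14/3 (m = (-27 + 41)/3 = (1/3)*14 = 14/3 ≈ 4.6667)
Q(h, v) = 3*h*v (Q(h, v) = 3*(h*v) = 3*h*v)
Q(169, m) - n(p, B(4)) = 3*169*(14/3) - 1*220 = 2366 - 220 = 2146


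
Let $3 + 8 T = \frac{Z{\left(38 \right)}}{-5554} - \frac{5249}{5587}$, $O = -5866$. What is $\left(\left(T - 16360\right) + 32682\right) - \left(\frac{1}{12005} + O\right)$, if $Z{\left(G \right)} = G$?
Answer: $\frac{33060940390080073}{1490070107960} \approx 22188.0$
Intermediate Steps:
$T = - \frac{61227923}{124120792}$ ($T = - \frac{3}{8} + \frac{\frac{38}{-5554} - \frac{5249}{5587}}{8} = - \frac{3}{8} + \frac{38 \left(- \frac{1}{5554}\right) - \frac{5249}{5587}}{8} = - \frac{3}{8} + \frac{- \frac{19}{2777} - \frac{5249}{5587}}{8} = - \frac{3}{8} + \frac{1}{8} \left(- \frac{14682626}{15515099}\right) = - \frac{3}{8} - \frac{7341313}{62060396} = - \frac{61227923}{124120792} \approx -0.49329$)
$\left(\left(T - 16360\right) + 32682\right) - \left(\frac{1}{12005} + O\right) = \left(\left(- \frac{61227923}{124120792} - 16360\right) + 32682\right) + \left(\frac{1}{-12005} - -5866\right) = \left(\left(- \frac{61227923}{124120792} - 16360\right) + 32682\right) + \left(- \frac{1}{12005} + 5866\right) = \left(- \frac{2030677385043}{124120792} + 32682\right) + \frac{70421329}{12005} = \frac{2025838339101}{124120792} + \frac{70421329}{12005} = \frac{33060940390080073}{1490070107960}$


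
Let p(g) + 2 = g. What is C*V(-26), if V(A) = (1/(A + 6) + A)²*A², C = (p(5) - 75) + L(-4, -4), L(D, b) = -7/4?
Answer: -2706538211/80 ≈ -3.3832e+7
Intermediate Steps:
L(D, b) = -7/4 (L(D, b) = -7*¼ = -7/4)
p(g) = -2 + g
C = -295/4 (C = ((-2 + 5) - 75) - 7/4 = (3 - 75) - 7/4 = -72 - 7/4 = -295/4 ≈ -73.750)
V(A) = A²*(A + 1/(6 + A))² (V(A) = (1/(6 + A) + A)²*A² = (A + 1/(6 + A))²*A² = A²*(A + 1/(6 + A))²)
C*V(-26) = -295*(-26)²*(1 + (-26)² + 6*(-26))²/(4*(6 - 26)²) = -49855*(1 + 676 - 156)²/(-20)² = -49855*521²/400 = -49855*271441/400 = -295/4*45873529/100 = -2706538211/80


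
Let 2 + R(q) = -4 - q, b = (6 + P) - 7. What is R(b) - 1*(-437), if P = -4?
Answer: 436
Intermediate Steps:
b = -5 (b = (6 - 4) - 7 = 2 - 7 = -5)
R(q) = -6 - q (R(q) = -2 + (-4 - q) = -6 - q)
R(b) - 1*(-437) = (-6 - 1*(-5)) - 1*(-437) = (-6 + 5) + 437 = -1 + 437 = 436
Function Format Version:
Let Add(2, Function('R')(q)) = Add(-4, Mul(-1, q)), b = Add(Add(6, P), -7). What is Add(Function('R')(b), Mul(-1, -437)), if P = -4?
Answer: 436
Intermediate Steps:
b = -5 (b = Add(Add(6, -4), -7) = Add(2, -7) = -5)
Function('R')(q) = Add(-6, Mul(-1, q)) (Function('R')(q) = Add(-2, Add(-4, Mul(-1, q))) = Add(-6, Mul(-1, q)))
Add(Function('R')(b), Mul(-1, -437)) = Add(Add(-6, Mul(-1, -5)), Mul(-1, -437)) = Add(Add(-6, 5), 437) = Add(-1, 437) = 436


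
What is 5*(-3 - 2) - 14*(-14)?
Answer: 171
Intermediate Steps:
5*(-3 - 2) - 14*(-14) = 5*(-5) + 196 = -25 + 196 = 171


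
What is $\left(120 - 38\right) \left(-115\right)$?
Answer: $-9430$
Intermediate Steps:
$\left(120 - 38\right) \left(-115\right) = 82 \left(-115\right) = -9430$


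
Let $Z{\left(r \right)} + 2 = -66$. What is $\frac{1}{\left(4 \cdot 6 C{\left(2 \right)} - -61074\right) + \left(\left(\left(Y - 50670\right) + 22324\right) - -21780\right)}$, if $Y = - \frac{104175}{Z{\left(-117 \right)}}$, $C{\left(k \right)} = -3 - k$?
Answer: $\frac{68}{3802559} \approx 1.7883 \cdot 10^{-5}$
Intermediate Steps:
$Z{\left(r \right)} = -68$ ($Z{\left(r \right)} = -2 - 66 = -68$)
$Y = \frac{104175}{68}$ ($Y = - \frac{104175}{-68} = \left(-104175\right) \left(- \frac{1}{68}\right) = \frac{104175}{68} \approx 1532.0$)
$\frac{1}{\left(4 \cdot 6 C{\left(2 \right)} - -61074\right) + \left(\left(\left(Y - 50670\right) + 22324\right) - -21780\right)} = \frac{1}{\left(4 \cdot 6 \left(-3 - 2\right) - -61074\right) + \left(\left(\left(\frac{104175}{68} - 50670\right) + 22324\right) - -21780\right)} = \frac{1}{\left(24 \left(-3 - 2\right) + 61074\right) + \left(\left(- \frac{3341385}{68} + 22324\right) + 21780\right)} = \frac{1}{\left(24 \left(-5\right) + 61074\right) + \left(- \frac{1823353}{68} + 21780\right)} = \frac{1}{\left(-120 + 61074\right) - \frac{342313}{68}} = \frac{1}{60954 - \frac{342313}{68}} = \frac{1}{\frac{3802559}{68}} = \frac{68}{3802559}$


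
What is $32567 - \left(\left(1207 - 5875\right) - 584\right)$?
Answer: $37819$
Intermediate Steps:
$32567 - \left(\left(1207 - 5875\right) - 584\right) = 32567 - \left(-4668 - 584\right) = 32567 - -5252 = 32567 + 5252 = 37819$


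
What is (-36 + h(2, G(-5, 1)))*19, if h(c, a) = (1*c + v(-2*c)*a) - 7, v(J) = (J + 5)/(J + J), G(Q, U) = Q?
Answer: -6137/8 ≈ -767.13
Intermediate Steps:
v(J) = (5 + J)/(2*J) (v(J) = (5 + J)/((2*J)) = (5 + J)*(1/(2*J)) = (5 + J)/(2*J))
h(c, a) = -7 + c - a*(5 - 2*c)/(4*c) (h(c, a) = (1*c + ((5 - 2*c)/(2*((-2*c))))*a) - 7 = (c + ((-1/(2*c))*(5 - 2*c)/2)*a) - 7 = (c + (-(5 - 2*c)/(4*c))*a) - 7 = (c - a*(5 - 2*c)/(4*c)) - 7 = -7 + c - a*(5 - 2*c)/(4*c))
(-36 + h(2, G(-5, 1)))*19 = (-36 + (-7 + 2 + (½)*(-5) - 5/4*(-5)/2))*19 = (-36 + (-7 + 2 - 5/2 - 5/4*(-5)*½))*19 = (-36 + (-7 + 2 - 5/2 + 25/8))*19 = (-36 - 35/8)*19 = -323/8*19 = -6137/8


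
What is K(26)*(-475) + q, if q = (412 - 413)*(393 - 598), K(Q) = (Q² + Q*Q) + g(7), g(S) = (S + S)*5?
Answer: -675245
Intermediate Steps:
g(S) = 10*S (g(S) = (2*S)*5 = 10*S)
K(Q) = 70 + 2*Q² (K(Q) = (Q² + Q*Q) + 10*7 = (Q² + Q²) + 70 = 2*Q² + 70 = 70 + 2*Q²)
q = 205 (q = -1*(-205) = 205)
K(26)*(-475) + q = (70 + 2*26²)*(-475) + 205 = (70 + 2*676)*(-475) + 205 = (70 + 1352)*(-475) + 205 = 1422*(-475) + 205 = -675450 + 205 = -675245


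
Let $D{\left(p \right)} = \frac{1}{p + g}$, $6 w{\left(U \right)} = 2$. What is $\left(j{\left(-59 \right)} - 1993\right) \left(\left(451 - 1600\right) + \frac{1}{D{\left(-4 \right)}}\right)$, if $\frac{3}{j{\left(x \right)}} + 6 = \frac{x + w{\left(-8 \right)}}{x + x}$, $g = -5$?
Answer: $\frac{1124251827}{487} \approx 2.3085 \cdot 10^{6}$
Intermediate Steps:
$w{\left(U \right)} = \frac{1}{3}$ ($w{\left(U \right)} = \frac{1}{6} \cdot 2 = \frac{1}{3}$)
$j{\left(x \right)} = \frac{3}{-6 + \frac{\frac{1}{3} + x}{2 x}}$ ($j{\left(x \right)} = \frac{3}{-6 + \frac{x + \frac{1}{3}}{x + x}} = \frac{3}{-6 + \frac{\frac{1}{3} + x}{2 x}}$)
$D{\left(p \right)} = \frac{1}{-5 + p}$ ($D{\left(p \right)} = \frac{1}{p - 5} = \frac{1}{-5 + p}$)
$\left(j{\left(-59 \right)} - 1993\right) \left(\left(451 - 1600\right) + \frac{1}{D{\left(-4 \right)}}\right) = \left(\left(-18\right) \left(-59\right) \frac{1}{-1 + 33 \left(-59\right)} - 1993\right) \left(\left(451 - 1600\right) + \frac{1}{\frac{1}{-5 - 4}}\right) = \left(\left(-18\right) \left(-59\right) \frac{1}{-1 - 1947} - 1993\right) \left(\left(451 - 1600\right) + \frac{1}{\frac{1}{-9}}\right) = \left(\left(-18\right) \left(-59\right) \frac{1}{-1948} - 1993\right) \left(-1149 + \frac{1}{- \frac{1}{9}}\right) = \left(\left(-18\right) \left(-59\right) \left(- \frac{1}{1948}\right) - 1993\right) \left(-1149 - 9\right) = \left(- \frac{531}{974} - 1993\right) \left(-1158\right) = \left(- \frac{1941713}{974}\right) \left(-1158\right) = \frac{1124251827}{487}$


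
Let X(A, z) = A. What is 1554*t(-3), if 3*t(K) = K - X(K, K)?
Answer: 0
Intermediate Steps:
t(K) = 0 (t(K) = (K - K)/3 = (⅓)*0 = 0)
1554*t(-3) = 1554*0 = 0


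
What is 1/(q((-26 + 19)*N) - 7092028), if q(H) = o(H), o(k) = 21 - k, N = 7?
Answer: -1/7091958 ≈ -1.4100e-7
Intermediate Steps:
q(H) = 21 - H
1/(q((-26 + 19)*N) - 7092028) = 1/((21 - (-26 + 19)*7) - 7092028) = 1/((21 - (-7)*7) - 7092028) = 1/((21 - 1*(-49)) - 7092028) = 1/((21 + 49) - 7092028) = 1/(70 - 7092028) = 1/(-7091958) = -1/7091958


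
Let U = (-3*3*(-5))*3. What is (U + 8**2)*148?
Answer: 29452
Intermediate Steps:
U = 135 (U = -9*(-5)*3 = 45*3 = 135)
(U + 8**2)*148 = (135 + 8**2)*148 = (135 + 64)*148 = 199*148 = 29452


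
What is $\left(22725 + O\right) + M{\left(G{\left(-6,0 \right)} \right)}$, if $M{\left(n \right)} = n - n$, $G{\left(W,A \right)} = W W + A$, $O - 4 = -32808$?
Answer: $-10079$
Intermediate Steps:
$O = -32804$ ($O = 4 - 32808 = -32804$)
$G{\left(W,A \right)} = A + W^{2}$ ($G{\left(W,A \right)} = W^{2} + A = A + W^{2}$)
$M{\left(n \right)} = 0$
$\left(22725 + O\right) + M{\left(G{\left(-6,0 \right)} \right)} = \left(22725 - 32804\right) + 0 = -10079 + 0 = -10079$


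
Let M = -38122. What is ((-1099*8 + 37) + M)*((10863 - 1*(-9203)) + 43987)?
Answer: -3002612481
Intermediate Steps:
((-1099*8 + 37) + M)*((10863 - 1*(-9203)) + 43987) = ((-1099*8 + 37) - 38122)*((10863 - 1*(-9203)) + 43987) = ((-8792 + 37) - 38122)*((10863 + 9203) + 43987) = (-8755 - 38122)*(20066 + 43987) = -46877*64053 = -3002612481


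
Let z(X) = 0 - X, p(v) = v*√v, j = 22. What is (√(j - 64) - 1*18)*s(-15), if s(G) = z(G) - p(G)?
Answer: -15*(1 + I*√15)*(18 - I*√42) ≈ -646.5 - 948.49*I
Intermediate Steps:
p(v) = v^(3/2)
z(X) = -X
s(G) = -G - G^(3/2)
(√(j - 64) - 1*18)*s(-15) = (√(22 - 64) - 1*18)*(-1*(-15) - (-15)^(3/2)) = (√(-42) - 18)*(15 - (-15)*I*√15) = (I*√42 - 18)*(15 + 15*I*√15) = (-18 + I*√42)*(15 + 15*I*√15)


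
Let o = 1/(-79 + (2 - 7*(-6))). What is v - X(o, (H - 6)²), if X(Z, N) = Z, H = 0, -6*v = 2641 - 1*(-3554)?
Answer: -72273/70 ≈ -1032.5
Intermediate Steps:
v = -2065/2 (v = -(2641 - 1*(-3554))/6 = -(2641 + 3554)/6 = -⅙*6195 = -2065/2 ≈ -1032.5)
o = -1/35 (o = 1/(-79 + (2 + 42)) = 1/(-79 + 44) = 1/(-35) = -1/35 ≈ -0.028571)
v - X(o, (H - 6)²) = -2065/2 - 1*(-1/35) = -2065/2 + 1/35 = -72273/70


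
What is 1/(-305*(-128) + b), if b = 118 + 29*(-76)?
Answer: 1/36954 ≈ 2.7061e-5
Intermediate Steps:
b = -2086 (b = 118 - 2204 = -2086)
1/(-305*(-128) + b) = 1/(-305*(-128) - 2086) = 1/(39040 - 2086) = 1/36954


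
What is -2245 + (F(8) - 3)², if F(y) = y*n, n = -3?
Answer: -1516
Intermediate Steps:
F(y) = -3*y (F(y) = y*(-3) = -3*y)
-2245 + (F(8) - 3)² = -2245 + (-3*8 - 3)² = -2245 + (-24 - 3)² = -2245 + (-27)² = -2245 + 729 = -1516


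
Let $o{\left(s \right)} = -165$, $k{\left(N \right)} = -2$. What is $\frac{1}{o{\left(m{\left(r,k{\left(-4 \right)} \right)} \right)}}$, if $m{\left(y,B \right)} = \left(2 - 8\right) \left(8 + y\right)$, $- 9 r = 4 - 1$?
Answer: $- \frac{1}{165} \approx -0.0060606$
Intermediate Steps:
$r = - \frac{1}{3}$ ($r = - \frac{4 - 1}{9} = \left(- \frac{1}{9}\right) 3 = - \frac{1}{3} \approx -0.33333$)
$m{\left(y,B \right)} = -48 - 6 y$ ($m{\left(y,B \right)} = - 6 \left(8 + y\right) = -48 - 6 y$)
$\frac{1}{o{\left(m{\left(r,k{\left(-4 \right)} \right)} \right)}} = \frac{1}{-165} = - \frac{1}{165}$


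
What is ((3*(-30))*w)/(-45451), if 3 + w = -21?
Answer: -2160/45451 ≈ -0.047524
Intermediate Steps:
w = -24 (w = -3 - 21 = -24)
((3*(-30))*w)/(-45451) = ((3*(-30))*(-24))/(-45451) = -90*(-24)*(-1/45451) = 2160*(-1/45451) = -2160/45451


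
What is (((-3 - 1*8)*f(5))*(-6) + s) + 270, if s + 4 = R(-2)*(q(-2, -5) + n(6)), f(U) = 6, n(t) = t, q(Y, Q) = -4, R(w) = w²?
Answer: 670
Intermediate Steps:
s = 4 (s = -4 + (-2)²*(-4 + 6) = -4 + 4*2 = -4 + 8 = 4)
(((-3 - 1*8)*f(5))*(-6) + s) + 270 = (((-3 - 1*8)*6)*(-6) + 4) + 270 = (((-3 - 8)*6)*(-6) + 4) + 270 = (-11*6*(-6) + 4) + 270 = (-66*(-6) + 4) + 270 = (396 + 4) + 270 = 400 + 270 = 670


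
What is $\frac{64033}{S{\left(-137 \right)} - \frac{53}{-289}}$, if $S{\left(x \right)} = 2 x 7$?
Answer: $- \frac{18505537}{554249} \approx -33.388$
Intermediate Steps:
$S{\left(x \right)} = 14 x$
$\frac{64033}{S{\left(-137 \right)} - \frac{53}{-289}} = \frac{64033}{14 \left(-137\right) - \frac{53}{-289}} = \frac{64033}{-1918 - 53 \left(- \frac{1}{289}\right)} = \frac{64033}{-1918 - - \frac{53}{289}} = \frac{64033}{-1918 + \frac{53}{289}} = \frac{64033}{- \frac{554249}{289}} = 64033 \left(- \frac{289}{554249}\right) = - \frac{18505537}{554249}$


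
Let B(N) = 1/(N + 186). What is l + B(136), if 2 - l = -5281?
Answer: 1701127/322 ≈ 5283.0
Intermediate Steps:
l = 5283 (l = 2 - 1*(-5281) = 2 + 5281 = 5283)
B(N) = 1/(186 + N)
l + B(136) = 5283 + 1/(186 + 136) = 5283 + 1/322 = 1701127/322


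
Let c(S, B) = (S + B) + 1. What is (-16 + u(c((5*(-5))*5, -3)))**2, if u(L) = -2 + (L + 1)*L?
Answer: 255488256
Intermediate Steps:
c(S, B) = 1 + B + S (c(S, B) = (B + S) + 1 = 1 + B + S)
u(L) = -2 + L*(1 + L) (u(L) = -2 + (1 + L)*L = -2 + L*(1 + L))
(-16 + u(c((5*(-5))*5, -3)))**2 = (-16 + (-2 + (1 - 3 + (5*(-5))*5) + (1 - 3 + (5*(-5))*5)**2))**2 = (-16 + (-2 + (1 - 3 - 25*5) + (1 - 3 - 25*5)**2))**2 = (-16 + (-2 + (1 - 3 - 125) + (1 - 3 - 125)**2))**2 = (-16 + (-2 - 127 + (-127)**2))**2 = (-16 + (-2 - 127 + 16129))**2 = (-16 + 16000)**2 = 15984**2 = 255488256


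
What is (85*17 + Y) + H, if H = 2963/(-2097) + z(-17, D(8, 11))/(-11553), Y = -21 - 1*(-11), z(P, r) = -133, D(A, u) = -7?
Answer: 11577092399/8075547 ≈ 1433.6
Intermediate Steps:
Y = -10 (Y = -21 + 11 = -10)
H = -11317546/8075547 (H = 2963/(-2097) - 133/(-11553) = 2963*(-1/2097) - 133*(-1/11553) = -2963/2097 + 133/11553 = -11317546/8075547 ≈ -1.4015)
(85*17 + Y) + H = (85*17 - 10) - 11317546/8075547 = (1445 - 10) - 11317546/8075547 = 1435 - 11317546/8075547 = 11577092399/8075547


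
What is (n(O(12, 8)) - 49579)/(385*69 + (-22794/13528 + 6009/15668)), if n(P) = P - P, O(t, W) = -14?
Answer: -656787589226/351897124695 ≈ -1.8664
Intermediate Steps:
n(P) = 0
(n(O(12, 8)) - 49579)/(385*69 + (-22794/13528 + 6009/15668)) = (0 - 49579)/(385*69 + (-22794/13528 + 6009/15668)) = -49579/(26565 + (-22794*1/13528 + 6009*(1/15668))) = -49579/(26565 + (-11397/6764 + 6009/15668)) = -49579/(26565 - 17240415/13247294) = -49579/351897124695/13247294 = -49579*13247294/351897124695 = -656787589226/351897124695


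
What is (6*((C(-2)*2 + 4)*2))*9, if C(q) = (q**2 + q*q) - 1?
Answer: 1944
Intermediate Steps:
C(q) = -1 + 2*q**2 (C(q) = (q**2 + q**2) - 1 = 2*q**2 - 1 = -1 + 2*q**2)
(6*((C(-2)*2 + 4)*2))*9 = (6*(((-1 + 2*(-2)**2)*2 + 4)*2))*9 = (6*(((-1 + 2*4)*2 + 4)*2))*9 = (6*(((-1 + 8)*2 + 4)*2))*9 = (6*((7*2 + 4)*2))*9 = (6*((14 + 4)*2))*9 = (6*(18*2))*9 = (6*36)*9 = 216*9 = 1944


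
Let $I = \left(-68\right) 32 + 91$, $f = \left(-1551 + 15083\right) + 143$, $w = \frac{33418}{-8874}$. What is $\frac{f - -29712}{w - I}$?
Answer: $\frac{192508119}{9234436} \approx 20.847$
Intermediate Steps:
$w = - \frac{16709}{4437}$ ($w = 33418 \left(- \frac{1}{8874}\right) = - \frac{16709}{4437} \approx -3.7658$)
$f = 13675$ ($f = 13532 + 143 = 13675$)
$I = -2085$ ($I = -2176 + 91 = -2085$)
$\frac{f - -29712}{w - I} = \frac{13675 - -29712}{- \frac{16709}{4437} - -2085} = \frac{13675 + 29712}{- \frac{16709}{4437} + 2085} = \frac{43387}{\frac{9234436}{4437}} = 43387 \cdot \frac{4437}{9234436} = \frac{192508119}{9234436}$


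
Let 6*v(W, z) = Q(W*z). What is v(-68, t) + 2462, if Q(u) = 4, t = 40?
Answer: 7388/3 ≈ 2462.7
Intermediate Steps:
v(W, z) = 2/3 (v(W, z) = (1/6)*4 = 2/3)
v(-68, t) + 2462 = 2/3 + 2462 = 7388/3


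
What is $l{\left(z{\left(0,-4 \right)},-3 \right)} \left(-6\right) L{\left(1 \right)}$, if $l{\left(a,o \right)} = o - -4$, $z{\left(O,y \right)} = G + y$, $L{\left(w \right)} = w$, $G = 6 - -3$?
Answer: $-6$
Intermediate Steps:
$G = 9$ ($G = 6 + 3 = 9$)
$z{\left(O,y \right)} = 9 + y$
$l{\left(a,o \right)} = 4 + o$ ($l{\left(a,o \right)} = o + 4 = 4 + o$)
$l{\left(z{\left(0,-4 \right)},-3 \right)} \left(-6\right) L{\left(1 \right)} = \left(4 - 3\right) \left(-6\right) 1 = 1 \left(-6\right) 1 = \left(-6\right) 1 = -6$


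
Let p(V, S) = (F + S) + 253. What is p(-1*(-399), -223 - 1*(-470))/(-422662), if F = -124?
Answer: -188/211331 ≈ -0.00088960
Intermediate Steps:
p(V, S) = 129 + S (p(V, S) = (-124 + S) + 253 = 129 + S)
p(-1*(-399), -223 - 1*(-470))/(-422662) = (129 + (-223 - 1*(-470)))/(-422662) = (129 + (-223 + 470))*(-1/422662) = (129 + 247)*(-1/422662) = 376*(-1/422662) = -188/211331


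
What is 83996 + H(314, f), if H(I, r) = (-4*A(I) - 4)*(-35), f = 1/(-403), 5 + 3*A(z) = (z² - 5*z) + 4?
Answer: 13835908/3 ≈ 4.6120e+6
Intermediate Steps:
A(z) = -⅓ - 5*z/3 + z²/3 (A(z) = -5/3 + ((z² - 5*z) + 4)/3 = -5/3 + (4 + z² - 5*z)/3 = -5/3 + (4/3 - 5*z/3 + z²/3) = -⅓ - 5*z/3 + z²/3)
f = -1/403 ≈ -0.0024814
H(I, r) = 280/3 - 700*I/3 + 140*I²/3 (H(I, r) = (-4*(-⅓ - 5*I/3 + I²/3) - 4)*(-35) = ((4/3 - 4*I²/3 + 20*I/3) - 4)*(-35) = (-8/3 - 4*I²/3 + 20*I/3)*(-35) = 280/3 - 700*I/3 + 140*I²/3)
83996 + H(314, f) = 83996 + (280/3 - 700/3*314 + (140/3)*314²) = 83996 + (280/3 - 219800/3 + (140/3)*98596) = 83996 + (280/3 - 219800/3 + 13803440/3) = 83996 + 13583920/3 = 13835908/3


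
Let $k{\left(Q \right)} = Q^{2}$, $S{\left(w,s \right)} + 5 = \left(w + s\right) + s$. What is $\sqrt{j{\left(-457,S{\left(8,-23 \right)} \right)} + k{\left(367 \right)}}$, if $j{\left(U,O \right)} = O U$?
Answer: $2 \sqrt{38585} \approx 392.86$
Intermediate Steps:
$S{\left(w,s \right)} = -5 + w + 2 s$ ($S{\left(w,s \right)} = -5 + \left(\left(w + s\right) + s\right) = -5 + \left(\left(s + w\right) + s\right) = -5 + \left(w + 2 s\right) = -5 + w + 2 s$)
$\sqrt{j{\left(-457,S{\left(8,-23 \right)} \right)} + k{\left(367 \right)}} = \sqrt{\left(-5 + 8 + 2 \left(-23\right)\right) \left(-457\right) + 367^{2}} = \sqrt{\left(-5 + 8 - 46\right) \left(-457\right) + 134689} = \sqrt{\left(-43\right) \left(-457\right) + 134689} = \sqrt{19651 + 134689} = \sqrt{154340} = 2 \sqrt{38585}$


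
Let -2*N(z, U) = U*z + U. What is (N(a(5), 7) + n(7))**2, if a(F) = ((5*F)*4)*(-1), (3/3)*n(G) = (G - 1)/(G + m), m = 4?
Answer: 58293225/484 ≈ 1.2044e+5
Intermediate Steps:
n(G) = (-1 + G)/(4 + G) (n(G) = (G - 1)/(G + 4) = (-1 + G)/(4 + G))
a(F) = -20*F (a(F) = (20*F)*(-1) = -20*F)
N(z, U) = -U/2 - U*z/2 (N(z, U) = -(U*z + U)/2 = -(U + U*z)/2 = -U/2 - U*z/2)
(N(a(5), 7) + n(7))**2 = (-1/2*7*(1 - 20*5) + (-1 + 7)/(4 + 7))**2 = (-1/2*7*(1 - 100) + 6/11)**2 = (-1/2*7*(-99) + (1/11)*6)**2 = (693/2 + 6/11)**2 = (7635/22)**2 = 58293225/484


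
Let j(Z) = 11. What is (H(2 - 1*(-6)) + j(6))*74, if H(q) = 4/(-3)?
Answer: 2146/3 ≈ 715.33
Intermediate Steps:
H(q) = -4/3 (H(q) = 4*(-⅓) = -4/3)
(H(2 - 1*(-6)) + j(6))*74 = (-4/3 + 11)*74 = (29/3)*74 = 2146/3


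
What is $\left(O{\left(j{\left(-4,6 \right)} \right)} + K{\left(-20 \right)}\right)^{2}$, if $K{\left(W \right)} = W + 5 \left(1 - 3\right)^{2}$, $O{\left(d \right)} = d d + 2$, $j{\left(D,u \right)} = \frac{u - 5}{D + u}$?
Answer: $\frac{81}{16} \approx 5.0625$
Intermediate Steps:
$j{\left(D,u \right)} = \frac{-5 + u}{D + u}$
$O{\left(d \right)} = 2 + d^{2}$ ($O{\left(d \right)} = d^{2} + 2 = 2 + d^{2}$)
$K{\left(W \right)} = 20 + W$ ($K{\left(W \right)} = W + 5 \left(-2\right)^{2} = W + 5 \cdot 4 = W + 20 = 20 + W$)
$\left(O{\left(j{\left(-4,6 \right)} \right)} + K{\left(-20 \right)}\right)^{2} = \left(\left(2 + \left(\frac{-5 + 6}{-4 + 6}\right)^{2}\right) + \left(20 - 20\right)\right)^{2} = \left(\left(2 + \left(\frac{1}{2} \cdot 1\right)^{2}\right) + 0\right)^{2} = \left(\left(2 + \left(\frac{1}{2}\right)^{2}\right) + 0\right)^{2} = \left(\left(2 + \frac{1}{4}\right) + 0\right)^{2} = \left(\frac{9}{4} + 0\right)^{2} = \left(\frac{9}{4}\right)^{2} = \frac{81}{16}$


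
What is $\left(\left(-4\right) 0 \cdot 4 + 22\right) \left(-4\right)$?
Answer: $-88$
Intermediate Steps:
$\left(\left(-4\right) 0 \cdot 4 + 22\right) \left(-4\right) = \left(0 \cdot 4 + 22\right) \left(-4\right) = \left(0 + 22\right) \left(-4\right) = 22 \left(-4\right) = -88$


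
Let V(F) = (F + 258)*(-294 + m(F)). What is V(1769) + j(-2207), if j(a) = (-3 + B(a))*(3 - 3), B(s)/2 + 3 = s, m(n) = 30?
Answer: -535128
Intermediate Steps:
V(F) = -68112 - 264*F (V(F) = (F + 258)*(-294 + 30) = (258 + F)*(-264) = -68112 - 264*F)
B(s) = -6 + 2*s
j(a) = 0 (j(a) = (-3 + (-6 + 2*a))*(3 - 3) = (-9 + 2*a)*0 = 0)
V(1769) + j(-2207) = (-68112 - 264*1769) + 0 = (-68112 - 467016) + 0 = -535128 + 0 = -535128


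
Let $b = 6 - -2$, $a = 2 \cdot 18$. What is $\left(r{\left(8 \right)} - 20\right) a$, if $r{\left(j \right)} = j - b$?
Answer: $-720$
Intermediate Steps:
$a = 36$
$b = 8$ ($b = 6 + 2 = 8$)
$r{\left(j \right)} = -8 + j$ ($r{\left(j \right)} = j - 8 = -8 + j$)
$\left(r{\left(8 \right)} - 20\right) a = \left(\left(-8 + 8\right) - 20\right) 36 = \left(0 - 20\right) 36 = \left(-20\right) 36 = -720$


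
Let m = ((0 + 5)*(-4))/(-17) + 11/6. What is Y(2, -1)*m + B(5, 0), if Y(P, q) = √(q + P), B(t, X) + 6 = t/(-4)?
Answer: -865/204 ≈ -4.2402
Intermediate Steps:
B(t, X) = -6 - t/4 (B(t, X) = -6 + t/(-4) = -6 + t*(-¼) = -6 - t/4)
Y(P, q) = √(P + q)
m = 307/102 (m = (5*(-4))*(-1/17) + 11*(⅙) = -20*(-1/17) + 11/6 = 20/17 + 11/6 = 307/102 ≈ 3.0098)
Y(2, -1)*m + B(5, 0) = √(2 - 1)*(307/102) + (-6 - ¼*5) = √1*(307/102) + (-6 - 5/4) = 1*(307/102) - 29/4 = 307/102 - 29/4 = -865/204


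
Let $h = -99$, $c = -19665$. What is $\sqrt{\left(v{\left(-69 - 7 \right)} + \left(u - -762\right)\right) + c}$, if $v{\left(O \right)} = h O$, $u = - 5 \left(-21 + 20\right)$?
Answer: $11 i \sqrt{94} \approx 106.65 i$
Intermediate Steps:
$u = 5$ ($u = \left(-5\right) \left(-1\right) = 5$)
$v{\left(O \right)} = - 99 O$
$\sqrt{\left(v{\left(-69 - 7 \right)} + \left(u - -762\right)\right) + c} = \sqrt{\left(- 99 \left(-69 - 7\right) + \left(5 - -762\right)\right) - 19665} = \sqrt{\left(- 99 \left(-69 - 7\right) + \left(5 + 762\right)\right) - 19665} = \sqrt{\left(\left(-99\right) \left(-76\right) + 767\right) - 19665} = \sqrt{\left(7524 + 767\right) - 19665} = \sqrt{8291 - 19665} = \sqrt{-11374} = 11 i \sqrt{94}$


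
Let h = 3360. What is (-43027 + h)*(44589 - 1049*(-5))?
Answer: -1976765278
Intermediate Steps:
(-43027 + h)*(44589 - 1049*(-5)) = (-43027 + 3360)*(44589 - 1049*(-5)) = -39667*(44589 + 5245) = -39667*49834 = -1976765278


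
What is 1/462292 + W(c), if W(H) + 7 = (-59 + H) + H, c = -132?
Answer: -152556359/462292 ≈ -330.00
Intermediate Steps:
W(H) = -66 + 2*H (W(H) = -7 + ((-59 + H) + H) = -7 + (-59 + 2*H) = -66 + 2*H)
1/462292 + W(c) = 1/462292 + (-66 + 2*(-132)) = 1/462292 + (-66 - 264) = 1/462292 - 330 = -152556359/462292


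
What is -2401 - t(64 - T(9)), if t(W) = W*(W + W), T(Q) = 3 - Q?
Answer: -12201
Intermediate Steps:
t(W) = 2*W² (t(W) = W*(2*W) = 2*W²)
-2401 - t(64 - T(9)) = -2401 - 2*(64 - (3 - 1*9))² = -2401 - 2*(64 - (3 - 9))² = -2401 - 2*(64 - 1*(-6))² = -2401 - 2*(64 + 6)² = -2401 - 2*70² = -2401 - 2*4900 = -2401 - 1*9800 = -2401 - 9800 = -12201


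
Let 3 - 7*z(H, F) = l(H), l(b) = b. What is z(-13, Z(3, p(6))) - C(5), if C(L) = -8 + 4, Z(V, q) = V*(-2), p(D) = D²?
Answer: 44/7 ≈ 6.2857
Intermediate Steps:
Z(V, q) = -2*V
z(H, F) = 3/7 - H/7
C(L) = -4
z(-13, Z(3, p(6))) - C(5) = (3/7 - ⅐*(-13)) - 1*(-4) = (3/7 + 13/7) + 4 = 16/7 + 4 = 44/7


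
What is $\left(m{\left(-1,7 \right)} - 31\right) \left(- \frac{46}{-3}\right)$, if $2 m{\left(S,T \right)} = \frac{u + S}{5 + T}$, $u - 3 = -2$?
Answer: $- \frac{1426}{3} \approx -475.33$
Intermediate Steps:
$u = 1$ ($u = 3 - 2 = 1$)
$m{\left(S,T \right)} = \frac{1 + S}{2 \left(5 + T\right)}$ ($m{\left(S,T \right)} = \frac{\left(1 + S\right) \frac{1}{5 + T}}{2} = \frac{\frac{1}{5 + T} \left(1 + S\right)}{2} = \frac{1 + S}{2 \left(5 + T\right)}$)
$\left(m{\left(-1,7 \right)} - 31\right) \left(- \frac{46}{-3}\right) = \left(\frac{1 - 1}{2 \left(5 + 7\right)} - 31\right) \left(- \frac{46}{-3}\right) = \left(\frac{1}{2} \cdot \frac{1}{12} \cdot 0 - 31\right) \left(\left(-46\right) \left(- \frac{1}{3}\right)\right) = \left(\frac{1}{2} \cdot \frac{1}{12} \cdot 0 - 31\right) \frac{46}{3} = \left(0 - 31\right) \frac{46}{3} = \left(-31\right) \frac{46}{3} = - \frac{1426}{3}$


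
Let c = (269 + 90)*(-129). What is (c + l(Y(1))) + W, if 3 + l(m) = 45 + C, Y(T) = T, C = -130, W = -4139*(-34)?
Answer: 94327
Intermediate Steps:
W = 140726
c = -46311 (c = 359*(-129) = -46311)
l(m) = -88 (l(m) = -3 + (45 - 130) = -3 - 85 = -88)
(c + l(Y(1))) + W = (-46311 - 88) + 140726 = -46399 + 140726 = 94327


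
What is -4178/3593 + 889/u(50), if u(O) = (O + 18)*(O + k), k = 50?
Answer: -25216223/24432400 ≈ -1.0321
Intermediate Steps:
u(O) = (18 + O)*(50 + O) (u(O) = (O + 18)*(O + 50) = (18 + O)*(50 + O))
-4178/3593 + 889/u(50) = -4178/3593 + 889/(900 + 50² + 68*50) = -4178*1/3593 + 889/(900 + 2500 + 3400) = -4178/3593 + 889/6800 = -25216223/24432400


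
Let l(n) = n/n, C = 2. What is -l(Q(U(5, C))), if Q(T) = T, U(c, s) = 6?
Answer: -1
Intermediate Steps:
l(n) = 1
-l(Q(U(5, C))) = -1*1 = -1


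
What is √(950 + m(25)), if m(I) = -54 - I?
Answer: √871 ≈ 29.513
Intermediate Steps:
√(950 + m(25)) = √(950 + (-54 - 1*25)) = √(950 + (-54 - 25)) = √(950 - 79) = √871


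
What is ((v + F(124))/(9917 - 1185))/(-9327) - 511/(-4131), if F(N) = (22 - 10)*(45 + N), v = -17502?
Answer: 6946913683/56073756114 ≈ 0.12389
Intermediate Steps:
F(N) = 540 + 12*N (F(N) = 12*(45 + N) = 540 + 12*N)
((v + F(124))/(9917 - 1185))/(-9327) - 511/(-4131) = ((-17502 + (540 + 12*124))/(9917 - 1185))/(-9327) - 511/(-4131) = ((-17502 + (540 + 1488))/8732)*(-1/9327) - 511*(-1/4131) = ((-17502 + 2028)*(1/8732))*(-1/9327) + 511/4131 = -15474*1/8732*(-1/9327) + 511/4131 = -7737/4366*(-1/9327) + 511/4131 = 2579/13573894 + 511/4131 = 6946913683/56073756114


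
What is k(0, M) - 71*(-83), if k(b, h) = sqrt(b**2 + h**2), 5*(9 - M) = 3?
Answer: 29507/5 ≈ 5901.4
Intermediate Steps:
M = 42/5 (M = 9 - 1/5*3 = 9 - 3/5 = 42/5 ≈ 8.4000)
k(0, M) - 71*(-83) = sqrt(0**2 + (42/5)**2) - 71*(-83) = sqrt(0 + 1764/25) + 5893 = sqrt(1764/25) + 5893 = 42/5 + 5893 = 29507/5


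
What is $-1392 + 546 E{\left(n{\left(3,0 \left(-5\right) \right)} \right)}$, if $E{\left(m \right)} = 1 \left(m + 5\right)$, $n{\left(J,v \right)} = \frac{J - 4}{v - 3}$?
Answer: $1520$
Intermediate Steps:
$n{\left(J,v \right)} = \frac{-4 + J}{-3 + v}$
$E{\left(m \right)} = 5 + m$ ($E{\left(m \right)} = 1 \left(5 + m\right) = 5 + m$)
$-1392 + 546 E{\left(n{\left(3,0 \left(-5\right) \right)} \right)} = -1392 + 546 \left(5 + \frac{-4 + 3}{-3 + 0 \left(-5\right)}\right) = -1392 + 546 \left(5 + \frac{1}{-3 + 0} \left(-1\right)\right) = -1392 + 546 \left(5 + \frac{1}{-3} \left(-1\right)\right) = -1392 + 546 \left(5 - - \frac{1}{3}\right) = -1392 + 546 \left(5 + \frac{1}{3}\right) = -1392 + 546 \cdot \frac{16}{3} = -1392 + 2912 = 1520$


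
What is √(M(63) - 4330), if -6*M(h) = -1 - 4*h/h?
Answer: 5*I*√6234/6 ≈ 65.796*I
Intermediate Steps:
M(h) = ⅚ (M(h) = -(-1 - 4*h/h)/6 = -(-1 - 4*1)/6 = -(-1 - 4)/6 = -⅙*(-5) = ⅚)
√(M(63) - 4330) = √(⅚ - 4330) = √(-25975/6) = 5*I*√6234/6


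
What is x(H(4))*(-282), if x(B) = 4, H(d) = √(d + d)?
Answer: -1128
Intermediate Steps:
H(d) = √2*√d (H(d) = √(2*d) = √2*√d)
x(H(4))*(-282) = 4*(-282) = -1128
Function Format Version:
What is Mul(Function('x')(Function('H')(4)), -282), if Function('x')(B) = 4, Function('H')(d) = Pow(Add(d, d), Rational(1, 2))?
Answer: -1128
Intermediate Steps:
Function('H')(d) = Mul(Pow(2, Rational(1, 2)), Pow(d, Rational(1, 2))) (Function('H')(d) = Pow(Mul(2, d), Rational(1, 2)) = Mul(Pow(2, Rational(1, 2)), Pow(d, Rational(1, 2))))
Mul(Function('x')(Function('H')(4)), -282) = Mul(4, -282) = -1128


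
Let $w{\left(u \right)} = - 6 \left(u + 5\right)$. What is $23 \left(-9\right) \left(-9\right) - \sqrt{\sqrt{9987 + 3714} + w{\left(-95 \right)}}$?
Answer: $1863 - \sqrt{540 + \sqrt{13701}} \approx 1837.4$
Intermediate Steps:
$w{\left(u \right)} = -30 - 6 u$ ($w{\left(u \right)} = - 6 \left(5 + u\right) = -30 - 6 u$)
$23 \left(-9\right) \left(-9\right) - \sqrt{\sqrt{9987 + 3714} + w{\left(-95 \right)}} = 23 \left(-9\right) \left(-9\right) - \sqrt{\sqrt{9987 + 3714} - -540} = \left(-207\right) \left(-9\right) - \sqrt{\sqrt{13701} + \left(-30 + 570\right)} = 1863 - \sqrt{\sqrt{13701} + 540} = 1863 - \sqrt{540 + \sqrt{13701}}$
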